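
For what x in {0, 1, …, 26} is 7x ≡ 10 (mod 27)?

7⁻¹ ≡ 4 (mod 27) because 7·4 = 28 = 1·27 + 1.
So x ≡ 4·10 = 40 ≡ 13 (mod 27).
Check: 7·13 = 91 = 3·27 + 10.

13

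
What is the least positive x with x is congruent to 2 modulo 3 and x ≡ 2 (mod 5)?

x ≡ 2 (mod 3) gives x ∈ {2}.
The first of these with x mod 5 = 2 is 2.

2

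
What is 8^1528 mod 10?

6

Powers of 8 mod 10 repeat with period 4: 8, 4, 2, 6.
1528 leaves remainder 0 on division by 4, so 8^1528 ends in 6.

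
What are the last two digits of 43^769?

43

By repeated squaring mod 100: 43^1≡43, 43^2≡49, 43^4≡1, 43^8≡1, 43^16≡1, 43^32≡1, 43^64≡1, 43^128≡1, 43^256≡1, 43^512≡1.
769 = 1 + 256 + 512, so 43^769 ≡ 43·1·1 ≡ 43 (mod 100).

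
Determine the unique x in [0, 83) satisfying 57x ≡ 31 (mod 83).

2

57⁻¹ ≡ 67 (mod 83) because 57·67 = 3819 = 46·83 + 1.
So x ≡ 67·31 = 2077 ≡ 2 (mod 83).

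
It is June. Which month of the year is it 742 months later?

742 mod 12 = 10 (since 61·12 = 732).
June + 10 months → April.

April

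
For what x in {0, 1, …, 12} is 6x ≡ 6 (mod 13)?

1

6⁻¹ ≡ 11 (mod 13) because 6·11 = 66 = 5·13 + 1.
So x ≡ 11·6 = 66 ≡ 1 (mod 13).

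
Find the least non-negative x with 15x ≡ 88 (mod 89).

15⁻¹ ≡ 6 (mod 89) because 15·6 = 90 = 1·89 + 1.
So x ≡ 6·88 = 528 ≡ 83 (mod 89).
Check: 15·83 = 1245 = 13·89 + 88.

83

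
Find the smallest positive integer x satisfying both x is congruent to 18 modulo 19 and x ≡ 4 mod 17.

208

Since 17·9 ≡ 1 (mod 19), take x = 4 + 17·((18−4)·9 mod 19) = 4 + 17·12 = 208.
Check: 208 mod 19 = 18, 208 mod 17 = 4.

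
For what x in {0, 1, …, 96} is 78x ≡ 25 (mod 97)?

14

78⁻¹ ≡ 51 (mod 97) because 78·51 = 3978 = 41·97 + 1.
So x ≡ 51·25 = 1275 ≡ 14 (mod 97).
Check: 78·14 = 1092 = 11·97 + 25.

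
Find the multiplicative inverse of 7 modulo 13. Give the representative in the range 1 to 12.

13 = 1·7 + 6
7 = 1·6 + 1
6 = 6·1 + 0
Back-substituting gives 7·2 ≡ 1 (mod 13).

2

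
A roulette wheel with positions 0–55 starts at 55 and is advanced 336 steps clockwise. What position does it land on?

Dividing 336 by 56 gives quotient 6 and remainder 0.
(55 + 0) mod 56 = 55.

55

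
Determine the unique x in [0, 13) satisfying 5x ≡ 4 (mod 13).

The inverse of 5 mod 13 is 8 (since 5·8 = 40 ≡ 1).
So x ≡ 8·4 = 32 ≡ 6 (mod 13).

6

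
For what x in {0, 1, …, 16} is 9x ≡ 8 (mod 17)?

16

The inverse of 9 mod 17 is 2 (since 9·2 = 18 ≡ 1).
Multiplying both sides by 2: x ≡ 2·8 = 16 ≡ 16 (mod 17).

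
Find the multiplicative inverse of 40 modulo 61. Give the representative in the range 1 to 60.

40·29 = 1160 = 19·61 + 1, so 40⁻¹ ≡ 29 (mod 61).

29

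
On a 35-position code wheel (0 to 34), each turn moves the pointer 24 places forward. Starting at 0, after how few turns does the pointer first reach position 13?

2

24⁻¹ ≡ 19 (mod 35) because 24·19 = 456 = 13·35 + 1.
Multiplying both sides by 19: x ≡ 19·13 = 247 ≡ 2 (mod 35).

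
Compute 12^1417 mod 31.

24

Square-and-reduce mod 31: 12^1≡12, 12^2≡20, 12^4≡28, 12^8≡9, 12^16≡19, 12^32≡20, 12^64≡28, 12^128≡9, 12^256≡19, 12^512≡20, 12^1024≡28.
Since 1417 = 1 + 8 + 128 + 256 + 1024 in binary, 12^1417 ≡ 12·9·9·19·28 ≡ 24 (mod 31).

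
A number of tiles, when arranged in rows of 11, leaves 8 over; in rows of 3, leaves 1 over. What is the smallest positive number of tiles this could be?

x ≡ 1 (mod 3) gives x ∈ {1, 4, 7, 10, 13, 16, 19}.
The first of these with x mod 11 = 8 is 19.

19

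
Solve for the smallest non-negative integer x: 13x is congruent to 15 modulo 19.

The inverse of 13 mod 19 is 3 (since 13·3 = 39 ≡ 1).
Multiplying both sides by 3: x ≡ 3·15 = 45 ≡ 7 (mod 19).
Check: 13·7 = 91 = 4·19 + 15.

7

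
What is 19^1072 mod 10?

1

Last digits of 9^n: 9, 1 (period 2).
1072 mod 2 = 0, so the last digit matches 9^2 = 1.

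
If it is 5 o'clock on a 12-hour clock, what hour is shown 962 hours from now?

962 = 80·12 + 2, so 962 mod 12 = 2.
5 + 2 → 7 on a 12-hour dial.

7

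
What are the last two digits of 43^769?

By repeated squaring mod 100: 43^1≡43, 43^2≡49, 43^4≡1, 43^8≡1, 43^16≡1, 43^32≡1, 43^64≡1, 43^128≡1, 43^256≡1, 43^512≡1.
Since 769 = 1 + 256 + 512 in binary, 43^769 ≡ 43·1·1 ≡ 43 (mod 100).

43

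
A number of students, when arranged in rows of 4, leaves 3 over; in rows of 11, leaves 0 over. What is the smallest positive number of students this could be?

x ≡ 3 (mod 4) gives x ∈ {3, 7, 11}.
The first of these with x mod 11 = 0 is 11.

11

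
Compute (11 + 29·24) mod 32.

29·24 = 696.
696 − 21·32 = 24, so 696 ≡ 24 (mod 32).
(11 + 24) mod 32 = 3.

3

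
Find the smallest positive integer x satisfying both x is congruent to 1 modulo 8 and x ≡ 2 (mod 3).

Since 3·3 ≡ 1 (mod 8), take x = 2 + 3·((1−2)·3 mod 8) = 2 + 3·5 = 17.
Check: 17 mod 8 = 1, 17 mod 3 = 2.

17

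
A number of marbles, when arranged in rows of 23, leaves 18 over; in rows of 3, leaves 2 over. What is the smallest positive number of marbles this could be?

41

x ≡ 2 (mod 3) gives x ∈ {2, 5, 8, 11, 14, 17, 20, 23, …}.
The first of these with x mod 23 = 18 is 41.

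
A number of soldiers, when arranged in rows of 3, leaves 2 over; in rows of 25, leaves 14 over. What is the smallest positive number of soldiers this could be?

x ≡ 2 (mod 3) gives x ∈ {2, 5, 8, 11, 14}.
The first of these with x mod 25 = 14 is 14.

14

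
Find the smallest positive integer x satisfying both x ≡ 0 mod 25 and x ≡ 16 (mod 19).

x ≡ 16 (mod 19) gives x ∈ {16, 35, 54, 73, 92, 111, 130, 149, …}.
The first of these with x mod 25 = 0 is 225.

225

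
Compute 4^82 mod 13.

9

Successive squares of 4 mod 13: 4^1≡4, 4^2≡3, 4^4≡9, 4^8≡3, 4^16≡9, 4^32≡3, 4^64≡9.
82 = 2 + 16 + 64, so 4^82 ≡ 3·9·9 ≡ 9 (mod 13).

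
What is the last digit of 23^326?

9

The units digit of 23^n cycles with period 4: 3, 9, 7, 1, …
326 mod 4 = 2, so the last digit matches 3^2 = 9.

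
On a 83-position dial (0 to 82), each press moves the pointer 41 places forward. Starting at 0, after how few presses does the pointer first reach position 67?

32

The inverse of 41 mod 83 is 81 (since 41·81 = 3321 ≡ 1).
So x ≡ 81·67 = 5427 ≡ 32 (mod 83).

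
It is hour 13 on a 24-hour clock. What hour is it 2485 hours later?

2

2485 mod 24 = 13 (since 103·24 = 2472).
(13 + 13) mod 24 = 2.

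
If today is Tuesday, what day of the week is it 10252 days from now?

Saturday

10252 mod 7 = 4 (since 1464·7 = 10248).
Tuesday + 4 days → Saturday.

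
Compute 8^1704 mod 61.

9

Square-and-reduce mod 61: 8^1≡8, 8^2≡3, 8^4≡9, 8^8≡20, 8^16≡34, 8^32≡58, 8^64≡9, 8^128≡20, 8^256≡34, 8^512≡58, 8^1024≡9.
Since 1704 = 8 + 32 + 128 + 512 + 1024 in binary, 8^1704 ≡ 20·58·20·58·9 ≡ 9 (mod 61).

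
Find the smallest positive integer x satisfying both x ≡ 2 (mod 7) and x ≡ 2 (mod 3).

x ≡ 2 (mod 3) gives x ∈ {2}.
The first of these with x mod 7 = 2 is 2.

2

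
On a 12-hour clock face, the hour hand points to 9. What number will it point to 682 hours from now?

682 mod 12 = 10 (since 56·12 = 672).
9 + 10 → 7 on a 12-hour dial.

7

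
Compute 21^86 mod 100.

Square-and-reduce mod 100: 21^1≡21, 21^2≡41, 21^4≡81, 21^8≡61, 21^16≡21, 21^32≡41, 21^64≡81.
86 = 2 + 4 + 16 + 64, so 21^86 ≡ 41·81·21·81 ≡ 21 (mod 100).

21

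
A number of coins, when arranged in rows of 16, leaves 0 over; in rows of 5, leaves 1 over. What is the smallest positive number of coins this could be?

x ≡ 1 (mod 5) gives x ∈ {1, 6, 11, 16}.
The first of these with x mod 16 = 0 is 16.

16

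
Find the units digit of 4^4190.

6

Powers of 4 mod 10 repeat with period 2: 4, 6.
4190 mod 2 = 0, so the last digit matches 4^2 = 6.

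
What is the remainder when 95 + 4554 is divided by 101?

4554 mod 101 = 9 (since 45·101 = 4545).
(95 + 9) mod 101 = 3.

3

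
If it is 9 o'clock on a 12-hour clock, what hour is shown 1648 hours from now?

1

1648 − 137·12 = 4, so 1648 ≡ 4 (mod 12).
9 + 4 → 1 on a 12-hour dial.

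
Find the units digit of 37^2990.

The units digit of 37^n cycles with period 4: 7, 9, 3, 1, …
2990 mod 4 = 2, so the last digit matches 7^2 = 9.

9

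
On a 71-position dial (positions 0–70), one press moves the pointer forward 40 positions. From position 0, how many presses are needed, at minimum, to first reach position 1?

71 = 1·40 + 31
40 = 1·31 + 9
31 = 3·9 + 4
9 = 2·4 + 1
4 = 4·1 + 0
Back-substituting gives 40·16 ≡ 1 (mod 71).

16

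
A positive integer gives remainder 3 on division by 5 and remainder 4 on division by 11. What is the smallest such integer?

x ≡ 3 (mod 5) gives x ∈ {3, 8, 13, 18, 23, 28, 33, 38, …}.
The first of these with x mod 11 = 4 is 48.

48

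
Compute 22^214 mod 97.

Successive squares of 22 mod 97: 22^1≡22, 22^2≡96, 22^4≡1, 22^8≡1, 22^16≡1, 22^32≡1, 22^64≡1, 22^128≡1.
Since 214 = 2 + 4 + 16 + 64 + 128 in binary, 22^214 ≡ 96·1·1·1·1 ≡ 96 (mod 97).

96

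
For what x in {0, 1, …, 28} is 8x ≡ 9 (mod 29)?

The inverse of 8 mod 29 is 11 (since 8·11 = 88 ≡ 1).
So x ≡ 11·9 = 99 ≡ 12 (mod 29).

12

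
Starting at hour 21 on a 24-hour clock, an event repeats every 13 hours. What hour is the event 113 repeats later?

2

113·13 = 1469.
1469 − 61·24 = 5, so 1469 ≡ 5 (mod 24).
(21 + 5) mod 24 = 2.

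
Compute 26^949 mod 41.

24

By repeated squaring mod 41: 26^1≡26, 26^2≡20, 26^4≡31, 26^8≡18, 26^16≡37, 26^32≡16, 26^64≡10, 26^128≡18, 26^256≡37, 26^512≡16.
Since 949 = 1 + 4 + 16 + 32 + 128 + 256 + 512 in binary, 26^949 ≡ 26·31·37·16·18·37·16 ≡ 24 (mod 41).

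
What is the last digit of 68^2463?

2

Last digits of 8^n: 8, 4, 2, 6 (period 4).
2463 mod 4 = 3, so the last digit matches 8^3 = 2.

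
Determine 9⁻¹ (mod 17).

17 = 1·9 + 8
9 = 1·8 + 1
8 = 8·1 + 0
Back-substituting gives 9·2 ≡ 1 (mod 17).

2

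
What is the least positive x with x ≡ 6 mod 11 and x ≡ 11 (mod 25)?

Since 25·4 ≡ 1 (mod 11), take x = 11 + 25·((6−11)·4 mod 11) = 11 + 25·2 = 61.
Check: 61 mod 11 = 6, 61 mod 25 = 11.

61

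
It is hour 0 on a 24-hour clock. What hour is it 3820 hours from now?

4

3820 − 159·24 = 4, so 3820 ≡ 4 (mod 24).
(0 + 4) mod 24 = 4.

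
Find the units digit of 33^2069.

3

Powers of 3 mod 10 repeat with period 4: 3, 9, 7, 1.
2069 mod 4 = 1, so the last digit matches 3^1 = 3.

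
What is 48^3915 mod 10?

The units digit of 48^n cycles with period 4: 8, 4, 2, 6, …
3915 leaves remainder 3 on division by 4, so 48^3915 ends in 2.

2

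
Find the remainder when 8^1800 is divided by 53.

47

By repeated squaring mod 53: 8^1≡8, 8^2≡11, 8^4≡15, 8^8≡13, 8^16≡10, 8^32≡47, 8^64≡36, 8^128≡24, 8^256≡46, 8^512≡49, 8^1024≡16.
1800 = 8 + 256 + 512 + 1024, so 8^1800 ≡ 13·46·49·16 ≡ 47 (mod 53).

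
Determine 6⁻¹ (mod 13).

13 = 2·6 + 1
6 = 6·1 + 0
Back-substituting gives 6·11 ≡ 1 (mod 13).

11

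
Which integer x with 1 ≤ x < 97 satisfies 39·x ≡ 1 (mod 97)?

39·5 = 195 = 2·97 + 1, so 39⁻¹ ≡ 5 (mod 97).

5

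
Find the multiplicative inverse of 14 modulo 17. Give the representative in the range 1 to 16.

11

14·11 = 154 = 9·17 + 1, so 14⁻¹ ≡ 11 (mod 17).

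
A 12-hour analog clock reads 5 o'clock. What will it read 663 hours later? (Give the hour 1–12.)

663 − 55·12 = 3, so 663 ≡ 3 (mod 12).
5 + 3 → 8 on a 12-hour dial.

8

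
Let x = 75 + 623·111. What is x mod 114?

623·111 = 69153.
69153 = 606·114 + 69, so 69153 mod 114 = 69.
(75 + 69) mod 114 = 30.

30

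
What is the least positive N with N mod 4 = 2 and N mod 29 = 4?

x ≡ 2 (mod 4) gives x ∈ {2, 6, 10, 14, 18, 22, 26, 30, …}.
The first of these with x mod 29 = 4 is 62.

62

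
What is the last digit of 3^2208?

1

Last digits of 3^n: 3, 9, 7, 1 (period 4).
2208 mod 4 = 0, so the last digit matches 3^4 = 1.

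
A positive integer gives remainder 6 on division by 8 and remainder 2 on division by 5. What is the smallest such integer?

x ≡ 2 (mod 5) gives x ∈ {2, 7, 12, 17, 22}.
The first of these with x mod 8 = 6 is 22.

22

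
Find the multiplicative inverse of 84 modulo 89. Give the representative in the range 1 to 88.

71

84·71 = 5964 = 67·89 + 1, so 84⁻¹ ≡ 71 (mod 89).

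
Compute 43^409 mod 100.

Square-and-reduce mod 100: 43^1≡43, 43^2≡49, 43^4≡1, 43^8≡1, 43^16≡1, 43^32≡1, 43^64≡1, 43^128≡1, 43^256≡1.
Since 409 = 1 + 8 + 16 + 128 + 256 in binary, 43^409 ≡ 43·1·1·1·1 ≡ 43 (mod 100).

43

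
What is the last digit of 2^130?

Last digits of 2^n: 2, 4, 8, 6 (period 4).
130 leaves remainder 2 on division by 4, so 2^130 ends in 4.

4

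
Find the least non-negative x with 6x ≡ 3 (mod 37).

The inverse of 6 mod 37 is 31 (since 6·31 = 186 ≡ 1).
So x ≡ 31·3 = 93 ≡ 19 (mod 37).

19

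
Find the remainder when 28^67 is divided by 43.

29

Successive squares of 28 mod 43: 28^1≡28, 28^2≡10, 28^4≡14, 28^8≡24, 28^16≡17, 28^32≡31, 28^64≡15.
Since 67 = 1 + 2 + 64 in binary, 28^67 ≡ 28·10·15 ≡ 29 (mod 43).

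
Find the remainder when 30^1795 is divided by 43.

By repeated squaring mod 43: 30^1≡30, 30^2≡40, 30^4≡9, 30^8≡38, 30^16≡25, 30^32≡23, 30^64≡13, 30^128≡40, 30^256≡9, 30^512≡38, 30^1024≡25.
1795 = 1 + 2 + 256 + 512 + 1024, so 30^1795 ≡ 30·40·9·38·25 ≡ 28 (mod 43).

28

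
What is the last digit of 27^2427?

3

Last digits of 7^n: 7, 9, 3, 1 (period 4).
2427 leaves remainder 3 on division by 4, so 27^2427 ends in 3.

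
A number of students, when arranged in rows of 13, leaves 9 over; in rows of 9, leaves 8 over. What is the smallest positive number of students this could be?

Since 9·3 ≡ 1 (mod 13), take x = 8 + 9·((9−8)·3 mod 13) = 8 + 9·3 = 35.
Check: 35 mod 13 = 9, 35 mod 9 = 8.

35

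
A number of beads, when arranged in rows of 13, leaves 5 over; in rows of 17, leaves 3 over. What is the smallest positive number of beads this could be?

x ≡ 5 (mod 13) gives x ∈ {5, 18, 31, 44, 57, 70, 83, 96, …}.
The first of these with x mod 17 = 3 is 122.

122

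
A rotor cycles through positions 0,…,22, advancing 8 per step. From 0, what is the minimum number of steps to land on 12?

13

8⁻¹ ≡ 3 (mod 23) because 8·3 = 24 = 1·23 + 1.
So x ≡ 3·12 = 36 ≡ 13 (mod 23).
Check: 8·13 = 104 = 4·23 + 12.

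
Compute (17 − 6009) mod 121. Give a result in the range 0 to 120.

58

6009 mod 121 = 80 (since 49·121 = 5929).
(17 − 80) mod 121 = 58.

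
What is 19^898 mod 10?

1

Powers of 9 mod 10 repeat with period 2: 9, 1.
898 leaves remainder 0 on division by 2, so 19^898 ends in 1.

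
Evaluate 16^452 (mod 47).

28

Square-and-reduce mod 47: 16^1≡16, 16^2≡21, 16^4≡18, 16^8≡42, 16^16≡25, 16^32≡14, 16^64≡8, 16^128≡17, 16^256≡7.
452 = 4 + 64 + 128 + 256, so 16^452 ≡ 18·8·17·7 ≡ 28 (mod 47).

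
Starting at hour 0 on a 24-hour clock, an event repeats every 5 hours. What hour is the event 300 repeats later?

300·5 = 1500.
1500 = 62·24 + 12, so 1500 mod 24 = 12.
(0 + 12) mod 24 = 12.

12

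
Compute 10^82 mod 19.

Square-and-reduce mod 19: 10^1≡10, 10^2≡5, 10^4≡6, 10^8≡17, 10^16≡4, 10^32≡16, 10^64≡9.
82 = 2 + 16 + 64, so 10^82 ≡ 5·4·9 ≡ 9 (mod 19).

9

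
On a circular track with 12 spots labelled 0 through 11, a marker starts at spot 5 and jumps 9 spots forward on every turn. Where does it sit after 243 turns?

8

243·9 = 2187.
Dividing 2187 by 12 gives quotient 182 and remainder 3.
(5 + 3) mod 12 = 8.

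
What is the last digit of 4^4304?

Powers of 4 mod 10 repeat with period 2: 4, 6.
4304 leaves remainder 0 on division by 2, so 4^4304 ends in 6.

6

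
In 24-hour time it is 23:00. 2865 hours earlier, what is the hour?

14

2865 mod 24 = 9 (since 119·24 = 2856).
(23 − 9) mod 24 = 14.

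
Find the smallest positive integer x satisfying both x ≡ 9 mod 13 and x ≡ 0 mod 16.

Since 16·9 ≡ 1 (mod 13), take x = 0 + 16·((9−0)·9 mod 13) = 0 + 16·3 = 48.
Check: 48 mod 13 = 9, 48 mod 16 = 0.

48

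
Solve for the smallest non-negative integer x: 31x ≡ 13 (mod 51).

7

The inverse of 31 mod 51 is 28 (since 31·28 = 868 ≡ 1).
Multiplying both sides by 28: x ≡ 28·13 = 364 ≡ 7 (mod 51).
Check: 31·7 = 217 = 4·51 + 13.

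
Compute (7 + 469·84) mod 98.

469·84 = 39396.
Dividing 39396 by 98 gives quotient 402 and remainder 0.
(7 + 0) mod 98 = 7.

7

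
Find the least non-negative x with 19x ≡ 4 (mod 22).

19⁻¹ ≡ 7 (mod 22) because 19·7 = 133 = 6·22 + 1.
So x ≡ 7·4 = 28 ≡ 6 (mod 22).

6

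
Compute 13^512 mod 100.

Square-and-reduce mod 100: 13^1≡13, 13^2≡69, 13^4≡61, 13^8≡21, 13^16≡41, 13^32≡81, 13^64≡61, 13^128≡21, 13^256≡41, 13^512≡81.
Since 512 = 512 in binary, 13^512 ≡ 81 ≡ 81 (mod 100).

81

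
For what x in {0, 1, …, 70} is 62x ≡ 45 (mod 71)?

The inverse of 62 mod 71 is 63 (since 62·63 = 3906 ≡ 1).
So x ≡ 63·45 = 2835 ≡ 66 (mod 71).

66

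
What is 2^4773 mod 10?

2

Last digits of 2^n: 2, 4, 8, 6 (period 4).
4773 mod 4 = 1, so the last digit matches 2^1 = 2.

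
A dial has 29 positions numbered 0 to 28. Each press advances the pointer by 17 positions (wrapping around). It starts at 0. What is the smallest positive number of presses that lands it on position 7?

26

17⁻¹ ≡ 12 (mod 29) because 17·12 = 204 = 7·29 + 1.
Multiplying both sides by 12: x ≡ 12·7 = 84 ≡ 26 (mod 29).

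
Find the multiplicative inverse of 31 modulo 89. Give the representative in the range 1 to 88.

23

89 = 2·31 + 27
31 = 1·27 + 4
27 = 6·4 + 3
4 = 1·3 + 1
3 = 3·1 + 0
Back-substituting gives 31·23 ≡ 1 (mod 89).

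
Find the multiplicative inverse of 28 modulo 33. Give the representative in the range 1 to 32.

33 = 1·28 + 5
28 = 5·5 + 3
5 = 1·3 + 2
3 = 1·2 + 1
2 = 2·1 + 0
Back-substituting gives 28·13 ≡ 1 (mod 33).

13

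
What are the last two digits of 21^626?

By repeated squaring mod 100: 21^1≡21, 21^2≡41, 21^4≡81, 21^8≡61, 21^16≡21, 21^32≡41, 21^64≡81, 21^128≡61, 21^256≡21, 21^512≡41.
626 = 2 + 16 + 32 + 64 + 512, so 21^626 ≡ 41·21·41·81·41 ≡ 21 (mod 100).

21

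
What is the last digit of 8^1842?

4

The units digit of 8^n cycles with period 4: 8, 4, 2, 6, …
1842 leaves remainder 2 on division by 4, so 8^1842 ends in 4.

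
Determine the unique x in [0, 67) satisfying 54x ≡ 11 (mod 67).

The inverse of 54 mod 67 is 36 (since 54·36 = 1944 ≡ 1).
Multiplying both sides by 36: x ≡ 36·11 = 396 ≡ 61 (mod 67).

61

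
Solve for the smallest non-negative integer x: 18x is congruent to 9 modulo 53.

18⁻¹ ≡ 3 (mod 53) because 18·3 = 54 = 1·53 + 1.
Multiplying both sides by 3: x ≡ 3·9 = 27 ≡ 27 (mod 53).
Check: 18·27 = 486 = 9·53 + 9.

27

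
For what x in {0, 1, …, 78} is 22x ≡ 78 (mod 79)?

22⁻¹ ≡ 18 (mod 79) because 22·18 = 396 = 5·79 + 1.
Multiplying both sides by 18: x ≡ 18·78 = 1404 ≡ 61 (mod 79).

61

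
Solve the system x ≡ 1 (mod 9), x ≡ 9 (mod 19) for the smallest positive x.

x ≡ 1 (mod 9) gives x ∈ {1, 10, 19, 28}.
The first of these with x mod 19 = 9 is 28.

28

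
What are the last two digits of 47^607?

63

Successive squares of 47 mod 100: 47^1≡47, 47^2≡9, 47^4≡81, 47^8≡61, 47^16≡21, 47^32≡41, 47^64≡81, 47^128≡61, 47^256≡21, 47^512≡41.
607 = 1 + 2 + 4 + 8 + 16 + 64 + 512, so 47^607 ≡ 47·9·81·61·21·81·41 ≡ 63 (mod 100).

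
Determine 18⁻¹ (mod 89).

89 = 4·18 + 17
18 = 1·17 + 1
17 = 17·1 + 0
Back-substituting gives 18·5 ≡ 1 (mod 89).

5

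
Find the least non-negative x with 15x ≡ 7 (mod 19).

3

The inverse of 15 mod 19 is 14 (since 15·14 = 210 ≡ 1).
So x ≡ 14·7 = 98 ≡ 3 (mod 19).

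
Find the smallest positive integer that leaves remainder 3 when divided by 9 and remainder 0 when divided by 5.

Since 5·2 ≡ 1 (mod 9), take x = 0 + 5·((3−0)·2 mod 9) = 0 + 5·6 = 30.
Check: 30 mod 9 = 3, 30 mod 5 = 0.

30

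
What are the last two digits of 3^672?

41

By repeated squaring mod 100: 3^1≡3, 3^2≡9, 3^4≡81, 3^8≡61, 3^16≡21, 3^32≡41, 3^64≡81, 3^128≡61, 3^256≡21, 3^512≡41.
Since 672 = 32 + 128 + 512 in binary, 3^672 ≡ 41·61·41 ≡ 41 (mod 100).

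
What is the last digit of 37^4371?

3

The units digit of 37^n cycles with period 4: 7, 9, 3, 1, …
4371 mod 4 = 3, so the last digit matches 7^3 = 3.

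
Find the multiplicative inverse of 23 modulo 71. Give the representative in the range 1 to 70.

34

71 = 3·23 + 2
23 = 11·2 + 1
2 = 2·1 + 0
Back-substituting gives 23·34 ≡ 1 (mod 71).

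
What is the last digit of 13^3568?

Last digits of 3^n: 3, 9, 7, 1 (period 4).
3568 leaves remainder 0 on division by 4, so 13^3568 ends in 1.

1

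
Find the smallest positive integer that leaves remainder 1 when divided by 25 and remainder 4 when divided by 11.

Since 11·16 ≡ 1 (mod 25), take x = 4 + 11·((1−4)·16 mod 25) = 4 + 11·2 = 26.
Check: 26 mod 25 = 1, 26 mod 11 = 4.

26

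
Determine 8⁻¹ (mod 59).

37

8·37 = 296 = 5·59 + 1, so 8⁻¹ ≡ 37 (mod 59).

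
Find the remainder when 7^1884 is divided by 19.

1

Square-and-reduce mod 19: 7^1≡7, 7^2≡11, 7^4≡7, 7^8≡11, 7^16≡7, 7^32≡11, 7^64≡7, 7^128≡11, 7^256≡7, 7^512≡11, 7^1024≡7.
1884 = 4 + 8 + 16 + 64 + 256 + 512 + 1024, so 7^1884 ≡ 7·11·7·7·7·11·7 ≡ 1 (mod 19).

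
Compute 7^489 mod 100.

Successive squares of 7 mod 100: 7^1≡7, 7^2≡49, 7^4≡1, 7^8≡1, 7^16≡1, 7^32≡1, 7^64≡1, 7^128≡1, 7^256≡1.
489 = 1 + 8 + 32 + 64 + 128 + 256, so 7^489 ≡ 7·1·1·1·1·1 ≡ 7 (mod 100).

7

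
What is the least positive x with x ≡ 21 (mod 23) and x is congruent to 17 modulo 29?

481

x ≡ 21 (mod 23) gives x ∈ {21, 44, 67, 90, 113, 136, 159, 182, …}.
The first of these with x mod 29 = 17 is 481.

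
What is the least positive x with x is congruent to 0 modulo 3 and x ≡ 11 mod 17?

x ≡ 0 (mod 3) gives x ∈ {0, 3, 6, 9, 12, 15, 18, 21, …}.
The first of these with x mod 17 = 11 is 45.

45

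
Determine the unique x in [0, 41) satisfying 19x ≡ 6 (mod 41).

19⁻¹ ≡ 13 (mod 41) because 19·13 = 247 = 6·41 + 1.
Multiplying both sides by 13: x ≡ 13·6 = 78 ≡ 37 (mod 41).
Check: 19·37 = 703 = 17·41 + 6.

37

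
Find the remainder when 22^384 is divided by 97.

1

Square-and-reduce mod 97: 22^1≡22, 22^2≡96, 22^4≡1, 22^8≡1, 22^16≡1, 22^32≡1, 22^64≡1, 22^128≡1, 22^256≡1.
Since 384 = 128 + 256 in binary, 22^384 ≡ 1·1 ≡ 1 (mod 97).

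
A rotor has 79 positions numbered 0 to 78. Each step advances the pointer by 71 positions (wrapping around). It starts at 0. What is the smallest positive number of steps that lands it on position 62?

The inverse of 71 mod 79 is 69 (since 71·69 = 4899 ≡ 1).
So x ≡ 69·62 = 4278 ≡ 12 (mod 79).

12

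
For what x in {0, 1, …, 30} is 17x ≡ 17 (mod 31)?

17⁻¹ ≡ 11 (mod 31) because 17·11 = 187 = 6·31 + 1.
So x ≡ 11·17 = 187 ≡ 1 (mod 31).

1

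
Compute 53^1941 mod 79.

12

Successive squares of 53 mod 79: 53^1≡53, 53^2≡44, 53^4≡40, 53^8≡20, 53^16≡5, 53^32≡25, 53^64≡72, 53^128≡49, 53^256≡31, 53^512≡13, 53^1024≡11.
1941 = 1 + 4 + 16 + 128 + 256 + 512 + 1024, so 53^1941 ≡ 53·40·5·49·31·13·11 ≡ 12 (mod 79).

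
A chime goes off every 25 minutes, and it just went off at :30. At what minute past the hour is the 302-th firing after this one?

20

302·25 = 7550.
7550 = 125·60 + 50, so 7550 mod 60 = 50.
(30 + 50) mod 60 = 20.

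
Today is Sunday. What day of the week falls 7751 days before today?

Friday

7751 − 1107·7 = 2, so 7751 ≡ 2 (mod 7).
Sunday − 2 days → Friday.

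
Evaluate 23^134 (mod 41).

By repeated squaring mod 41: 23^1≡23, 23^2≡37, 23^4≡16, 23^8≡10, 23^16≡18, 23^32≡37, 23^64≡16, 23^128≡10.
Since 134 = 2 + 4 + 128 in binary, 23^134 ≡ 37·16·10 ≡ 16 (mod 41).

16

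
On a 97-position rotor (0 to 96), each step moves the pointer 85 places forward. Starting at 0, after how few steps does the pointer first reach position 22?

The inverse of 85 mod 97 is 8 (since 85·8 = 680 ≡ 1).
Multiplying both sides by 8: x ≡ 8·22 = 176 ≡ 79 (mod 97).

79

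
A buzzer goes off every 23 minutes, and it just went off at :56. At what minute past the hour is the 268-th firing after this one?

40

268·23 = 6164.
6164 = 102·60 + 44, so 6164 mod 60 = 44.
(56 + 44) mod 60 = 40.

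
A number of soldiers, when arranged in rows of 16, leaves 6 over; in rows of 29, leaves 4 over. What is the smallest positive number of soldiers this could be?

294

x ≡ 6 (mod 16) gives x ∈ {6, 22, 38, 54, 70, 86, 102, 118, …}.
The first of these with x mod 29 = 4 is 294.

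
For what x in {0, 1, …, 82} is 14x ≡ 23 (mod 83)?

55

14⁻¹ ≡ 6 (mod 83) because 14·6 = 84 = 1·83 + 1.
Multiplying both sides by 6: x ≡ 6·23 = 138 ≡ 55 (mod 83).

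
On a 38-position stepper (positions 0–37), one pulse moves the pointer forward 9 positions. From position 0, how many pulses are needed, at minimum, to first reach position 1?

38 = 4·9 + 2
9 = 4·2 + 1
2 = 2·1 + 0
Back-substituting gives 9·17 ≡ 1 (mod 38).

17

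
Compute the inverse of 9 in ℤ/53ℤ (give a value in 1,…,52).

6

53 = 5·9 + 8
9 = 1·8 + 1
8 = 8·1 + 0
Back-substituting gives 9·6 ≡ 1 (mod 53).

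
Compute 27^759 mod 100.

Square-and-reduce mod 100: 27^1≡27, 27^2≡29, 27^4≡41, 27^8≡81, 27^16≡61, 27^32≡21, 27^64≡41, 27^128≡81, 27^256≡61, 27^512≡21.
Since 759 = 1 + 2 + 4 + 16 + 32 + 64 + 128 + 512 in binary, 27^759 ≡ 27·29·41·61·21·41·81·21 ≡ 63 (mod 100).

63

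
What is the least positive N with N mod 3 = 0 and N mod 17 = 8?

42

x ≡ 0 (mod 3) gives x ∈ {0, 3, 6, 9, 12, 15, 18, 21, …}.
The first of these with x mod 17 = 8 is 42.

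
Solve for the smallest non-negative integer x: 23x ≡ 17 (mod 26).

3

23⁻¹ ≡ 17 (mod 26) because 23·17 = 391 = 15·26 + 1.
Multiplying both sides by 17: x ≡ 17·17 = 289 ≡ 3 (mod 26).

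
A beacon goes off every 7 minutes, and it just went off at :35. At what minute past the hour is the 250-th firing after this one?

250·7 = 1750.
1750 mod 60 = 10 (since 29·60 = 1740).
(35 + 10) mod 60 = 45.

45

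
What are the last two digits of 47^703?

23

Successive squares of 47 mod 100: 47^1≡47, 47^2≡9, 47^4≡81, 47^8≡61, 47^16≡21, 47^32≡41, 47^64≡81, 47^128≡61, 47^256≡21, 47^512≡41.
Since 703 = 1 + 2 + 4 + 8 + 16 + 32 + 128 + 512 in binary, 47^703 ≡ 47·9·81·61·21·41·61·41 ≡ 23 (mod 100).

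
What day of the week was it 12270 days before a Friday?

12270 mod 7 = 6 (since 1752·7 = 12264).
Friday − 6 days → Saturday.

Saturday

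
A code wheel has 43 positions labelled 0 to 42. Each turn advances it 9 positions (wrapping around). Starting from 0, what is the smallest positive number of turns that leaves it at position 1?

9·24 = 216 = 5·43 + 1, so 9⁻¹ ≡ 24 (mod 43).

24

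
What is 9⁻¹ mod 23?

18

9·18 = 162 = 7·23 + 1, so 9⁻¹ ≡ 18 (mod 23).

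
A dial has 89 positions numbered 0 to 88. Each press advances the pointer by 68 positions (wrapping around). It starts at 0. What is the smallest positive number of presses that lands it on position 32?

The inverse of 68 mod 89 is 72 (since 68·72 = 4896 ≡ 1).
So x ≡ 72·32 = 2304 ≡ 79 (mod 89).

79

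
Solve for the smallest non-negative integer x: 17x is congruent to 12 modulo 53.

35

17⁻¹ ≡ 25 (mod 53) because 17·25 = 425 = 8·53 + 1.
So x ≡ 25·12 = 300 ≡ 35 (mod 53).
Check: 17·35 = 595 = 11·53 + 12.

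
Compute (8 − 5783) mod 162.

57

5783 = 35·162 + 113, so 5783 mod 162 = 113.
(8 − 113) mod 162 = 57.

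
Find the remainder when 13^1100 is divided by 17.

1

Successive squares of 13 mod 17: 13^1≡13, 13^2≡16, 13^4≡1, 13^8≡1, 13^16≡1, 13^32≡1, 13^64≡1, 13^128≡1, 13^256≡1, 13^512≡1, 13^1024≡1.
1100 = 4 + 8 + 64 + 1024, so 13^1100 ≡ 1·1·1·1 ≡ 1 (mod 17).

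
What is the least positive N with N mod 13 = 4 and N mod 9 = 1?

82

x ≡ 1 (mod 9) gives x ∈ {1, 10, 19, 28, 37, 46, 55, 64, …}.
The first of these with x mod 13 = 4 is 82.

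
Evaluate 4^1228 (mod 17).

Square-and-reduce mod 17: 4^1≡4, 4^2≡16, 4^4≡1, 4^8≡1, 4^16≡1, 4^32≡1, 4^64≡1, 4^128≡1, 4^256≡1, 4^512≡1, 4^1024≡1.
Since 1228 = 4 + 8 + 64 + 128 + 1024 in binary, 4^1228 ≡ 1·1·1·1·1 ≡ 1 (mod 17).

1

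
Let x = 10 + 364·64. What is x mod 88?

74

364·64 = 23296.
23296 − 264·88 = 64, so 23296 ≡ 64 (mod 88).
(10 + 64) mod 88 = 74.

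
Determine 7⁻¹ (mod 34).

7·5 = 35 = 1·34 + 1, so 7⁻¹ ≡ 5 (mod 34).

5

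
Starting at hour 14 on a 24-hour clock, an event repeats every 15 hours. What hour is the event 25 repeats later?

25·15 = 375.
375 = 15·24 + 15, so 375 mod 24 = 15.
(14 + 15) mod 24 = 5.

5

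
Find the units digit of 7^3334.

9

Last digits of 7^n: 7, 9, 3, 1 (period 4).
3334 mod 4 = 2, so the last digit matches 7^2 = 9.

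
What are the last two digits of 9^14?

Successive squares of 9 mod 100: 9^1≡9, 9^2≡81, 9^4≡61, 9^8≡21.
Since 14 = 2 + 4 + 8 in binary, 9^14 ≡ 81·61·21 ≡ 61 (mod 100).

61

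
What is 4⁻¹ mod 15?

4

4·4 = 16 = 1·15 + 1, so 4⁻¹ ≡ 4 (mod 15).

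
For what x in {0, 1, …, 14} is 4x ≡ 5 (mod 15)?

4⁻¹ ≡ 4 (mod 15) because 4·4 = 16 = 1·15 + 1.
Multiplying both sides by 4: x ≡ 4·5 = 20 ≡ 5 (mod 15).
Check: 4·5 = 20 = 1·15 + 5.

5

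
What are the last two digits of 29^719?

69

By repeated squaring mod 100: 29^1≡29, 29^2≡41, 29^4≡81, 29^8≡61, 29^16≡21, 29^32≡41, 29^64≡81, 29^128≡61, 29^256≡21, 29^512≡41.
719 = 1 + 2 + 4 + 8 + 64 + 128 + 512, so 29^719 ≡ 29·41·81·61·81·61·41 ≡ 69 (mod 100).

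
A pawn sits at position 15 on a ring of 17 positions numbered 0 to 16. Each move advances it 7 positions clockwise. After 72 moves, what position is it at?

72·7 = 504.
Dividing 504 by 17 gives quotient 29 and remainder 11.
(15 + 11) mod 17 = 9.

9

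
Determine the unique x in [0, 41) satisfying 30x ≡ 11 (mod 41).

40

30⁻¹ ≡ 26 (mod 41) because 30·26 = 780 = 19·41 + 1.
Multiplying both sides by 26: x ≡ 26·11 = 286 ≡ 40 (mod 41).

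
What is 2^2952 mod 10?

6

The units digit of 2^n cycles with period 4: 2, 4, 8, 6, …
2952 leaves remainder 0 on division by 4, so 2^2952 ends in 6.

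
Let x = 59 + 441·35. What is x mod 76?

66

441·35 = 15435.
15435 mod 76 = 7 (since 203·76 = 15428).
(59 + 7) mod 76 = 66.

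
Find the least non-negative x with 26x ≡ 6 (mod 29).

27

26⁻¹ ≡ 19 (mod 29) because 26·19 = 494 = 17·29 + 1.
Multiplying both sides by 19: x ≡ 19·6 = 114 ≡ 27 (mod 29).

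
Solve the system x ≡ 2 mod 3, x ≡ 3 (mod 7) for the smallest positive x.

Since 7·1 ≡ 1 (mod 3), take x = 3 + 7·((2−3)·1 mod 3) = 3 + 7·2 = 17.
Check: 17 mod 3 = 2, 17 mod 7 = 3.

17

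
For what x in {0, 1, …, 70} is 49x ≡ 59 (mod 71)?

The inverse of 49 mod 71 is 29 (since 49·29 = 1421 ≡ 1).
Multiplying both sides by 29: x ≡ 29·59 = 1711 ≡ 7 (mod 71).

7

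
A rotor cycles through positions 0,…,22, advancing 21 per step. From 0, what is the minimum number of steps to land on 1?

11

The inverse of 21 mod 23 is 11 (since 21·11 = 231 ≡ 1).
Multiplying both sides by 11: x ≡ 11·1 = 11 ≡ 11 (mod 23).
Check: 21·11 = 231 = 10·23 + 1.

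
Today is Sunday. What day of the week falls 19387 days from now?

Dividing 19387 by 7 gives quotient 2769 and remainder 4.
Sunday + 4 days → Thursday.

Thursday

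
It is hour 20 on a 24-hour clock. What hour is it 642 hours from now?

642 mod 24 = 18 (since 26·24 = 624).
(20 + 18) mod 24 = 14.

14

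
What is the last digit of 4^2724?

Powers of 4 mod 10 repeat with period 2: 4, 6.
2724 leaves remainder 0 on division by 2, so 4^2724 ends in 6.

6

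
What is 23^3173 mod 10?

The units digit of 23^n cycles with period 4: 3, 9, 7, 1, …
3173 leaves remainder 1 on division by 4, so 23^3173 ends in 3.

3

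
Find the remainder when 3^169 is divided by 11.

Successive squares of 3 mod 11: 3^1≡3, 3^2≡9, 3^4≡4, 3^8≡5, 3^16≡3, 3^32≡9, 3^64≡4, 3^128≡5.
Since 169 = 1 + 8 + 32 + 128 in binary, 3^169 ≡ 3·5·9·5 ≡ 4 (mod 11).

4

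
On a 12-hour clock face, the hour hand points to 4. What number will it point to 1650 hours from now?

10

Dividing 1650 by 12 gives quotient 137 and remainder 6.
4 + 6 → 10 on a 12-hour dial.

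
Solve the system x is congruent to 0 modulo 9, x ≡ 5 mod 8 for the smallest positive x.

x ≡ 5 (mod 8) gives x ∈ {5, 13, 21, 29, 37, 45}.
The first of these with x mod 9 = 0 is 45.

45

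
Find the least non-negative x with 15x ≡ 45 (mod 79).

15⁻¹ ≡ 58 (mod 79) because 15·58 = 870 = 11·79 + 1.
Multiplying both sides by 58: x ≡ 58·45 = 2610 ≡ 3 (mod 79).

3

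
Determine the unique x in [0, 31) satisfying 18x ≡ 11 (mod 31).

18⁻¹ ≡ 19 (mod 31) because 18·19 = 342 = 11·31 + 1.
So x ≡ 19·11 = 209 ≡ 23 (mod 31).

23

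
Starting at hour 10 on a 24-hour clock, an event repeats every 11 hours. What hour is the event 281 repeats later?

5

281·11 = 3091.
3091 = 128·24 + 19, so 3091 mod 24 = 19.
(10 + 19) mod 24 = 5.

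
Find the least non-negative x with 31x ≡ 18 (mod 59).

31⁻¹ ≡ 40 (mod 59) because 31·40 = 1240 = 21·59 + 1.
Multiplying both sides by 40: x ≡ 40·18 = 720 ≡ 12 (mod 59).

12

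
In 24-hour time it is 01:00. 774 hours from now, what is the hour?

7

Dividing 774 by 24 gives quotient 32 and remainder 6.
(1 + 6) mod 24 = 7.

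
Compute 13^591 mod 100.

37

Successive squares of 13 mod 100: 13^1≡13, 13^2≡69, 13^4≡61, 13^8≡21, 13^16≡41, 13^32≡81, 13^64≡61, 13^128≡21, 13^256≡41, 13^512≡81.
Since 591 = 1 + 2 + 4 + 8 + 64 + 512 in binary, 13^591 ≡ 13·69·61·21·61·81 ≡ 37 (mod 100).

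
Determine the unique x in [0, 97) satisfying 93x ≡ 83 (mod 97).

52

93⁻¹ ≡ 24 (mod 97) because 93·24 = 2232 = 23·97 + 1.
So x ≡ 24·83 = 1992 ≡ 52 (mod 97).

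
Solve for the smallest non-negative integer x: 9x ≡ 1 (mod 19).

17

9⁻¹ ≡ 17 (mod 19) because 9·17 = 153 = 8·19 + 1.
So x ≡ 17·1 = 17 ≡ 17 (mod 19).
Check: 9·17 = 153 = 8·19 + 1.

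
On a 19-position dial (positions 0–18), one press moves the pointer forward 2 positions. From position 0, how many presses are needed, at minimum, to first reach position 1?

10

2·10 = 20 = 1·19 + 1, so 2⁻¹ ≡ 10 (mod 19).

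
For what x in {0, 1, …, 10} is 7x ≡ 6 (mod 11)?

4

The inverse of 7 mod 11 is 8 (since 7·8 = 56 ≡ 1).
Multiplying both sides by 8: x ≡ 8·6 = 48 ≡ 4 (mod 11).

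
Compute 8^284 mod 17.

16

Successive squares of 8 mod 17: 8^1≡8, 8^2≡13, 8^4≡16, 8^8≡1, 8^16≡1, 8^32≡1, 8^64≡1, 8^128≡1, 8^256≡1.
284 = 4 + 8 + 16 + 256, so 8^284 ≡ 16·1·1·1 ≡ 16 (mod 17).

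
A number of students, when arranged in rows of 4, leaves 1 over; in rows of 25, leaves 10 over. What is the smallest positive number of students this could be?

85

x ≡ 1 (mod 4) gives x ∈ {1, 5, 9, 13, 17, 21, 25, 29, …}.
The first of these with x mod 25 = 10 is 85.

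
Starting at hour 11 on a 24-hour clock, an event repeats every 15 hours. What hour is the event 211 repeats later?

8

211·15 = 3165.
3165 mod 24 = 21 (since 131·24 = 3144).
(11 + 21) mod 24 = 8.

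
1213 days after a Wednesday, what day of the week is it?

1213 = 173·7 + 2, so 1213 mod 7 = 2.
Wednesday + 2 days → Friday.

Friday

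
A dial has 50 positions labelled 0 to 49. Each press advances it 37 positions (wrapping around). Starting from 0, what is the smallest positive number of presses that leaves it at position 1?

23

37·23 = 851 = 17·50 + 1, so 37⁻¹ ≡ 23 (mod 50).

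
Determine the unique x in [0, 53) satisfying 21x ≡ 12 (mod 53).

46

The inverse of 21 mod 53 is 48 (since 21·48 = 1008 ≡ 1).
Multiplying both sides by 48: x ≡ 48·12 = 576 ≡ 46 (mod 53).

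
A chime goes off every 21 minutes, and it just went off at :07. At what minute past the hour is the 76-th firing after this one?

76·21 = 1596.
Dividing 1596 by 60 gives quotient 26 and remainder 36.
(7 + 36) mod 60 = 43.

43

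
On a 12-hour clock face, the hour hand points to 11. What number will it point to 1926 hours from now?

Dividing 1926 by 12 gives quotient 160 and remainder 6.
11 + 6 → 5 on a 12-hour dial.

5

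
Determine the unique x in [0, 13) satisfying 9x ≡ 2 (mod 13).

6

9⁻¹ ≡ 3 (mod 13) because 9·3 = 27 = 2·13 + 1.
Multiplying both sides by 3: x ≡ 3·2 = 6 ≡ 6 (mod 13).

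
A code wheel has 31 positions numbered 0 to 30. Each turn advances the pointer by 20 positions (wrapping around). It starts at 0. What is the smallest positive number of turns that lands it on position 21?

15

20⁻¹ ≡ 14 (mod 31) because 20·14 = 280 = 9·31 + 1.
So x ≡ 14·21 = 294 ≡ 15 (mod 31).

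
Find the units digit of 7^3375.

Powers of 7 mod 10 repeat with period 4: 7, 9, 3, 1.
3375 mod 4 = 3, so the last digit matches 7^3 = 3.

3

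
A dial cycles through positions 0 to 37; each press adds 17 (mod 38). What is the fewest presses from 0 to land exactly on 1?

17·9 = 153 = 4·38 + 1, so 17⁻¹ ≡ 9 (mod 38).

9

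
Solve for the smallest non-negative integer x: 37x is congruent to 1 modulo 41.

10

37⁻¹ ≡ 10 (mod 41) because 37·10 = 370 = 9·41 + 1.
Multiplying both sides by 10: x ≡ 10·1 = 10 ≡ 10 (mod 41).
Check: 37·10 = 370 = 9·41 + 1.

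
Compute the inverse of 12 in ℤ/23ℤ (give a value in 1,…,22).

2

23 = 1·12 + 11
12 = 1·11 + 1
11 = 11·1 + 0
Back-substituting gives 12·2 ≡ 1 (mod 23).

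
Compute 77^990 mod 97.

By repeated squaring mod 97: 77^1≡77, 77^2≡12, 77^4≡47, 77^8≡75, 77^16≡96, 77^32≡1, 77^64≡1, 77^128≡1, 77^256≡1, 77^512≡1.
Since 990 = 2 + 4 + 8 + 16 + 64 + 128 + 256 + 512 in binary, 77^990 ≡ 12·47·75·96·1·1·1·1 ≡ 89 (mod 97).

89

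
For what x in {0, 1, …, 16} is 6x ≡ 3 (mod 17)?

9

The inverse of 6 mod 17 is 3 (since 6·3 = 18 ≡ 1).
Multiplying both sides by 3: x ≡ 3·3 = 9 ≡ 9 (mod 17).
Check: 6·9 = 54 = 3·17 + 3.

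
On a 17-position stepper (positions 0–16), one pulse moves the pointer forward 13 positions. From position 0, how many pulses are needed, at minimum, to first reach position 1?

17 = 1·13 + 4
13 = 3·4 + 1
4 = 4·1 + 0
Back-substituting gives 13·4 ≡ 1 (mod 17).

4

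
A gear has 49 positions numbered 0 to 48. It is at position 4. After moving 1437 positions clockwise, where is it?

Dividing 1437 by 49 gives quotient 29 and remainder 16.
(4 + 16) mod 49 = 20.

20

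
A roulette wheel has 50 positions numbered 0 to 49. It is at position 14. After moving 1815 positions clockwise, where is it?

1815 = 36·50 + 15, so 1815 mod 50 = 15.
(14 + 15) mod 50 = 29.

29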